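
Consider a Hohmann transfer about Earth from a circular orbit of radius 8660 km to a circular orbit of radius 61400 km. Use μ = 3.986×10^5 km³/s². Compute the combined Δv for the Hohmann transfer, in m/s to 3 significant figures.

Δv = 3480 m/s

Transfer-ellipse semi-major axis a_t = (r₁ + r₂)/2 = (8660 + 61400)/2 = 35030 km.
Circular speed at r₁: v₁ = √(μ/r₁) = √(3.986×10^5/8660) = 6.784 km/s.
On the transfer ellipse at r₁, vis-viva gives v_p = √[μ(2/r₁ − 1/a_t)] = 8.982 km/s.
First burn Δv₁ = |v_p − v₁| = 2.198 km/s.
Circular speed at r₂: v₂ = √(μ/r₂) = 2.548 km/s.
Transfer-orbit speed at r₂: v_a = √[μ(2/r₂ − 1/a_t)] = 1.267 km/s.
Second burn Δv₂ = |v₂ − v_a| = 1.281 km/s.
Δv = Δv₁ + Δv₂ = 2.198 + 1.281 = 3.479 km/s.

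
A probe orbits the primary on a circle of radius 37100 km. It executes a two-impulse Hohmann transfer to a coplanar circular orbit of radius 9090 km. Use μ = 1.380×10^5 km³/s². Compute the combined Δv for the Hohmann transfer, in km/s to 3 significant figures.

Δv = 1.76 km/s

The Hohmann ellipse has a_t = (r₁ + r₂)/2 = 23095 km.
Circular speed at r₁: v₁ = √(μ/r₁) = √(1.380×10^5/37100) = 1.92865 km/s.
On the transfer ellipse at r₁, vis-viva gives v_a = √[μ(2/r₁ − 1/a_t)] = 1.20997 km/s.
First burn Δv₁ = |v_a − v₁| = 0.7187 km/s.
At r₂, v₂ = √(μ/r₂) = 3.896 km/s.
Transfer-orbit speed at r₂: v_p = √[μ(2/r₂ − 1/a_t)] = 4.938 km/s.
Second burn Δv₂ = |v₂ − v_p| = 1.042 km/s.
Total Δv = Δv₁ + Δv₂ = 1.761 km/s.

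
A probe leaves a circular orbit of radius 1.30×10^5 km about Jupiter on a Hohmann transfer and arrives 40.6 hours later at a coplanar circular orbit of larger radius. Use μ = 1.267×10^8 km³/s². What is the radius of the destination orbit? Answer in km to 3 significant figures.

r₂ = 1.17×10^6 km

Transfer time t = 40.6 hours = 1.4616×10^5 s, and t = π√(a_t³/μ).
So a_t = (μ t²/π²)^(1/3) = (1.267×10^8 × (1.4616×10^5)² / π²)^(1/3) = 6.4970×10^5 km.
Since a_t = (r₁ + r₂)/2, r₂ = 2a_t − r₁ = 2×6.4970×10^5 − 1.300×10^5 = 1.1694×10^6 km.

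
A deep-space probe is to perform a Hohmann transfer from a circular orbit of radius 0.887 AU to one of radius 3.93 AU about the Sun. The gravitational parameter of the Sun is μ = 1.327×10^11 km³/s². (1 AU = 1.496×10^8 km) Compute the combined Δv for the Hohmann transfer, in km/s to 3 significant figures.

Δv = 14.7 km/s

In km: r₁ = 0.887 × 1.496×10^8 = 1.326952×10^8 km; r₂ = 3.93 × 1.496×10^8 = 5.87928×10^8 km.
Semi-major axis of the transfer orbit: a_t = (1.326952×10^8 + 5.87928×10^8)/2 = 3.603116×10^8 km.
At r₁ the circular-orbit speed is v₁ = √(μ/r₁) = 31.623 km/s.
Transfer-orbit speed at r₁ (vis-viva): v_p = √[μ(2/r₁ − 1/a_t)] = 40.395 km/s.
First burn Δv₁ = |v_p − v₁| = 8.772 km/s.
At r₂, v₂ = √(μ/r₂) = 15.0236 km/s.
Transfer-orbit speed at r₂: v_a = √[μ(2/r₂ − 1/a_t)] = 9.11721 km/s.
Second burn Δv₂ = |v₂ − v_a| = 5.906 km/s.
Total Δv = Δv₁ + Δv₂ = 14.68 km/s.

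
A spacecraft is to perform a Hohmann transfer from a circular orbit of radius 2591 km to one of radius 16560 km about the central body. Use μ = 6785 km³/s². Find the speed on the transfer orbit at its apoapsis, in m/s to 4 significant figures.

The Hohmann ellipse has a_t = (r₁ + r₂)/2 = 9575.5 km.
The apoapsis of the transfer ellipse is at r = 16560 km.
From the vis-viva equation, v = √[μ(2/r − 1/a_t)] = 0.3330 km/s.

v = 333.0 m/s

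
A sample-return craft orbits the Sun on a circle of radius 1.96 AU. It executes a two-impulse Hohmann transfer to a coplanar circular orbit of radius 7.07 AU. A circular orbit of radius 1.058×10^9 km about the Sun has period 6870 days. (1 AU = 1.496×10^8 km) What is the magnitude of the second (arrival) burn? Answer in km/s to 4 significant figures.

Δv₂ = 3.821 km/s

From Kepler's third law T² = 4π²r³/μ at r = 1.058×10^9 km, T = 6870 days = 6870 × 86400 s = 5.93568×10^8 s: μ = 4π²r³/T² = 1.32701×10^11 km³/s².
In km: r₁ = 1.96 × 1.496×10^8 = 2.93216×10^8 km; r₂ = 7.07 × 1.496×10^8 = 1.057672×10^9 km.
Transfer-ellipse semi-major axis a_t = (r₁ + r₂)/2 = (2.93216×10^8 + 1.057672×10^9)/2 = 6.75444×10^8 km.
Circular speed at r = 1.057672×10^9 km: v_c = √(μ/r) = 11.201 km/s.
Vis-viva on the transfer ellipse at r = 1.057672×10^9 km gives v_t = √[μ(2/r − 1/a_t)] = 7.3801 km/s.
Δv₂ = |v_t − v_c| = |7.3801 − 11.201| = 3.821 km/s.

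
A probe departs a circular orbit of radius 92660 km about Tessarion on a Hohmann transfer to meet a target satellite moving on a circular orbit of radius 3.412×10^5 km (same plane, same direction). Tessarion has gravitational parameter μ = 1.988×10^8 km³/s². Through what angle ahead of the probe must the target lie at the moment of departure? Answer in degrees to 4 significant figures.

Transfer-ellipse semi-major axis a_t = (r₁ + r₂)/2 = (92660 + 3.412×10^5)/2 = 2.1693×10^5 km.
Transfer time t = π√(a_t³/μ) = 22512 s.
Target angular speed ω₂ = √(μ/r₂³) = 7.0745×10^-5 rad/s.
Angle swept by the target during transfer: ω₂·t = 1.5926 rad = 91.25°.
The probe traverses 180° on the transfer ellipse, so the target must lead by 180° − 91.25° = 88.75°.

φ = 88.75°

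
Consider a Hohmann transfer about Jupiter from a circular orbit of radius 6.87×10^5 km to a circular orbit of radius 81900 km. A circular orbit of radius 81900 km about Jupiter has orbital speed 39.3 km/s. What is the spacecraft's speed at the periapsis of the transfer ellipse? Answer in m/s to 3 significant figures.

From the circular-orbit relation v² = μ/r at r = 81900 km: μ = v²r = (39.3)² × 81900 = 1.26494×10^8 km³/s².
The Hohmann ellipse has a_t = (r₁ + r₂)/2 = 3.8445×10^5 km.
The periapsis of the transfer ellipse is at r = 81900 km.
From the vis-viva equation, v = √[μ(2/r − 1/a_t)] = 52.54 km/s.

v = 52500 m/s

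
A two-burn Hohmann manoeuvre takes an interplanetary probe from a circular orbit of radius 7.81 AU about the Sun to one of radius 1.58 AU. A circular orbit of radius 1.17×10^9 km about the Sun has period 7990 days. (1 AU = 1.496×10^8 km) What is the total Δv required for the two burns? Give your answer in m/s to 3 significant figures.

From Kepler's third law T² = 4π²r³/μ at r = 1.17×10^9 km, T = 7990 days = 7990 × 86400 s = 6.90336×10^8 s: μ = 4π²r³/T² = 1.32677×10^11 km³/s².
In km: r₁ = 7.81 × 1.496×10^8 = 1.168376×10^9 km; r₂ = 1.58 × 1.496×10^8 = 2.36368×10^8 km.
Transfer-ellipse semi-major axis a_t = (r₁ + r₂)/2 = (1.168376×10^9 + 2.36368×10^8)/2 = 7.02372×10^8 km.
Circular speed at r₁: v₁ = √(μ/r₁) = √(1.32677×10^11/1.168376×10^9) = 10.656 km/s.
On the transfer ellipse at r₁, vis-viva gives v_a = √[μ(2/r₁ − 1/a_t)] = 6.1818 km/s.
First burn Δv₁ = |v_a − v₁| = 4.474 km/s.
At r₂, v₂ = √(μ/r₂) = 23.692 km/s.
Transfer-orbit speed at r₂: v_p = √[μ(2/r₂ − 1/a_t)] = 30.557 km/s.
Second burn Δv₂ = |v₂ − v_p| = 6.865 km/s.
Total Δv = Δv₁ + Δv₂ = 11.34 km/s.

Δv = 11300 m/s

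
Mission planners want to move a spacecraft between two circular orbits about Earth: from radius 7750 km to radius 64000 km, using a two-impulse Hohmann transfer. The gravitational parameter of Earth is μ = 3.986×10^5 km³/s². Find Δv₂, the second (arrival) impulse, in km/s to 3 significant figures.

Δv₂ = 1.34 km/s

Semi-major axis of the transfer orbit: a_t = (7750 + 64000)/2 = 35875 km.
On the circular orbit at r = 64000 km, v_c = √(μ/r) = 2.496 km/s.
Vis-viva on the transfer ellipse at r = 64000 km gives v_t = √[μ(2/r − 1/a_t)] = 1.160 km/s.
Δv₂ = |v_t − v_c| = |1.160 − 2.496| = 1.336 km/s.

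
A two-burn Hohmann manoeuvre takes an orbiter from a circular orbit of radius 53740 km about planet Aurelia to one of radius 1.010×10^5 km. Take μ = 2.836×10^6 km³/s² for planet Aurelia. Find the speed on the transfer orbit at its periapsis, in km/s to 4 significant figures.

The Hohmann ellipse has a_t = (r₁ + r₂)/2 = 77370 km.
The periapsis of the transfer ellipse is at r = 53740 km.
From the vis-viva equation, v = √[μ(2/r − 1/a_t)] = 8.300 km/s.

v = 8.300 km/s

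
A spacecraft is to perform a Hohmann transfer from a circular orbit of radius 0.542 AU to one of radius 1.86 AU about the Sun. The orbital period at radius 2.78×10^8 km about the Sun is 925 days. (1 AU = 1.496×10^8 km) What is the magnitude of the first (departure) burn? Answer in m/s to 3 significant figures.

From Kepler's third law T² = 4π²r³/μ at r = 2.78×10^8 km, T = 925 days = 925 × 86400 s = 7.992×10^7 s: μ = 4π²r³/T² = 1.32795×10^11 km³/s².
In km: r₁ = 0.542 × 1.496×10^8 = 8.10832×10^7 km; r₂ = 1.86 × 1.496×10^8 = 2.78256×10^8 km.
The Hohmann ellipse has a_t = (r₁ + r₂)/2 = 1.796696×10^8 km.
On the circular orbit at r = 8.10832×10^7 km, v_c = √(μ/r) = 40.469 km/s.
Vis-viva on the transfer ellipse at r = 8.10832×10^7 km gives v_t = √[μ(2/r − 1/a_t)] = 50.363 km/s.
Δv₁ = |v_t − v_c| = |50.363 − 40.469| = 9.894 km/s.

Δv₁ = 9890 m/s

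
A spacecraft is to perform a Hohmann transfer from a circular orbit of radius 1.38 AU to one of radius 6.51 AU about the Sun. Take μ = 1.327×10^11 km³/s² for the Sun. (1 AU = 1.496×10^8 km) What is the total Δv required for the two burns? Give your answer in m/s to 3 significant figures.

Δv = 12000 m/s

In km: r₁ = 1.38 × 1.496×10^8 = 2.06448×10^8 km; r₂ = 6.51 × 1.496×10^8 = 9.73896×10^8 km.
Transfer-ellipse semi-major axis a_t = (r₁ + r₂)/2 = (2.06448×10^8 + 9.73896×10^8)/2 = 5.90172×10^8 km.
At r₁ the circular-orbit speed is v₁ = √(μ/r₁) = 25.353 km/s.
Transfer-orbit speed at r₁ (v² = μ(2/r − 1/a)): v_p = √[μ(2/r₁ − 1/a_t)] = 32.568 km/s.
First burn Δv₁ = |v_p − v₁| = 7.215 km/s.
At r₂, v₂ = √(μ/r₂) = 11.673 km/s.
Transfer-orbit speed at r₂: v_a = √[μ(2/r₂ − 1/a_t)] = 6.9039 km/s.
Second burn Δv₂ = |v₂ − v_a| = 4.769 km/s.
Δv = Δv₁ + Δv₂ = 7.215 + 4.769 = 11.98 km/s.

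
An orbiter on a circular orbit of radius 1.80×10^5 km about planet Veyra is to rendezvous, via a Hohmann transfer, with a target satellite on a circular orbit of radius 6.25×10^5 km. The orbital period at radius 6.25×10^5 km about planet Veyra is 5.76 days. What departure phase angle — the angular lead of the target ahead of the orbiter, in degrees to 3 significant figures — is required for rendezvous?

From Kepler's third law T² = 4π²r³/μ at r = 6.25×10^5 km, T = 5.76 days = 5.76 × 86400 s = 4.97664×10^5 s: μ = 4π²r³/T² = 3.89159×10^7 km³/s².
Semi-major axis of the transfer orbit: a_t = (1.800×10^5 + 6.250×10^5)/2 = 4.025×10^5 km.
Transfer time t = π√(a_t³/μ) = 1.2860×10^5 s.
Target angular speed ω₂ = √(μ/r₂³) = 1.2625×10^-5 rad/s.
Angle swept by the target during transfer: ω₂·t = 1.6236 rad = 93.03°.
The orbiter traverses 180° on the transfer ellipse, so the target must lead by 180° − 93.03° = 87.0°.

φ = 87.0°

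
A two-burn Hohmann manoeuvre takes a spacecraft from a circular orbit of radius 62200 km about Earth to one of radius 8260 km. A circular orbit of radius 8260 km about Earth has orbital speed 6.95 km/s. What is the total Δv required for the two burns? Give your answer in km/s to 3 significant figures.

From the circular-orbit relation v² = μ/r at r = 8260 km: μ = v²r = (6.95)² × 8260 = 3.98979×10^5 km³/s².
Semi-major axis of the transfer orbit: a_t = (62200 + 8260)/2 = 35230 km.
At r₁ the circular-orbit speed is v₁ = √(μ/r₁) = 2.5327 km/s.
On the transfer ellipse at r₁, v² = μ(2/r − 1/a) gives v_a = √[μ(2/r₁ − 1/a_t)] = 1.2263 km/s.
First burn Δv₁ = |v_a − v₁| = 1.306 km/s.
At r₂, v₂ = √(μ/r₂) = 6.950 km/s.
Transfer-orbit speed at r₂: v_p = √[μ(2/r₂ − 1/a_t)] = 9.235 km/s.
Second burn Δv₂ = |v₂ − v_p| = 2.285 km/s.
Total Δv = Δv₁ + Δv₂ = 3.591 km/s.

Δv = 3.59 km/s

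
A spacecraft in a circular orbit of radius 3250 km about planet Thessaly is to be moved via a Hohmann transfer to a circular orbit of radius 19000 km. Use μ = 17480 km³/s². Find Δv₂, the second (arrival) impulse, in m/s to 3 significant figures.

Δv₂ = 441 m/s

Semi-major axis of the transfer orbit: a_t = (3250 + 19000)/2 = 11125 km.
On the circular orbit at r = 19000 km, v_c = √(μ/r) = 0.959166 km/s.
Transfer-orbit speed at the same r (vis-viva, a = a_t): v_t = √[μ(2/r − 1/a_t)] = 0.518425 km/s.
Δv₂ = |v_t − v_c| = |0.518425 − 0.959166| = 0.4407 km/s.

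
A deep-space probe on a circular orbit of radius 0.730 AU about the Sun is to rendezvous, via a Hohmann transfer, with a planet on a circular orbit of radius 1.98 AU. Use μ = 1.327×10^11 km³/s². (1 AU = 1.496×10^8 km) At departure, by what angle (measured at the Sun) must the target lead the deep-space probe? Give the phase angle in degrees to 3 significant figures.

φ = 78.1°

In km: r₁ = 0.730 × 1.496×10^8 = 1.09208×10^8 km; r₂ = 1.98 × 1.496×10^8 = 2.96208×10^8 km.
Transfer-ellipse semi-major axis a_t = (r₁ + r₂)/2 = (1.09208×10^8 + 2.96208×10^8)/2 = 2.02708×10^8 km.
The half-period of the transfer ellipse is t = π√(a_t³/μ) = 2.489×10^7 s.
The target's mean motion on its circular orbit is ω₂ = √(μ/r₂³) = 7.146×10^-8 rad/s.
Angle swept by the target during transfer: ω₂·t = 1.779 rad = 101.9°.
Arrival is 180° from departure on the ellipse, so φ = 180° − 101.9° = 78.1°.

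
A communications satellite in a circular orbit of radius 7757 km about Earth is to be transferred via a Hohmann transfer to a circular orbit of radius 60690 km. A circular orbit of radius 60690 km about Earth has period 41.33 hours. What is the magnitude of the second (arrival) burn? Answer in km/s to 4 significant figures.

Δv₂ = 1.343 km/s

From Kepler's third law T² = 4π²r³/μ at r = 60690 km, T = 41.33 hours = 41.33 × 3600 s = 1.48788×10^5 s: μ = 4π²r³/T² = 3.98635×10^5 km³/s².
Transfer-ellipse semi-major axis a_t = (r₁ + r₂)/2 = (7757 + 60690)/2 = 34223.5 km.
Circular speed at r = 60690 km: v_c = √(μ/r) = 2.563 km/s.
Transfer-orbit speed at the same r (vis-viva, a = a_t): v_t = √[μ(2/r − 1/a_t)] = 1.220 km/s.
Δv₂ = |v_t − v_c| = |1.220 − 2.563| = 1.343 km/s.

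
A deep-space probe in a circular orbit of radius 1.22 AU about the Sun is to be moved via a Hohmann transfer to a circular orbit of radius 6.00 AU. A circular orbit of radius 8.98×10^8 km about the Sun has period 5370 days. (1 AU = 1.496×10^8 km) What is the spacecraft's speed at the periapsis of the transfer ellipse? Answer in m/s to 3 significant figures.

From Kepler's third law T² = 4π²r³/μ at r = 8.98×10^8 km, T = 5370 days = 5370 × 86400 s = 4.63968×10^8 s: μ = 4π²r³/T² = 1.32804×10^11 km³/s².
In km: r₁ = 1.22 × 1.496×10^8 = 1.82512×10^8 km; r₂ = 6.00 × 1.496×10^8 = 8.976×10^8 km.
Transfer-ellipse semi-major axis a_t = (r₁ + r₂)/2 = (1.82512×10^8 + 8.976×10^8)/2 = 5.40056×10^8 km.
The periapsis of the transfer ellipse is at r = 1.82512×10^8 km.
Vis-viva: v = √[μ(2/r − 1/a_t)] = √[1.32804×10^11 × (2/1.82512×10^8 − 1/5.40056×10^8)] = 34.78 km/s.

v = 34800 m/s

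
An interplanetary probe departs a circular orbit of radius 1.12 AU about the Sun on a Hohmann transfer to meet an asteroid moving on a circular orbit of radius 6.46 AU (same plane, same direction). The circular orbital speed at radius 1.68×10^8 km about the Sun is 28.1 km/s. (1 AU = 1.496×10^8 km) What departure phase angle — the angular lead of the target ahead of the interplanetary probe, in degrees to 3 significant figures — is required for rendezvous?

From the circular-orbit relation v² = μ/r at r = 1.68×10^8 km: μ = v²r = (28.1)² × 1.68×10^8 = 1.32654×10^11 km³/s².
In km: r₁ = 1.12 × 1.496×10^8 = 1.67552×10^8 km; r₂ = 6.46 × 1.496×10^8 = 9.66416×10^8 km.
Transfer-ellipse semi-major axis a_t = (r₁ + r₂)/2 = (1.67552×10^8 + 9.66416×10^8)/2 = 5.66984×10^8 km.
Transfer time t = π√(a_t³/μ) = 1.16452×10^8 s.
Target angular speed ω₂ = √(μ/r₂³) = 1.21231×10^-8 rad/s.
Angle swept by the target during transfer: ω₂·t = 1.4118 rad = 80.89°.
Arrival is 180° from departure on the ellipse, so φ = 180° − 80.89° = 99.1°.

φ = 99.1°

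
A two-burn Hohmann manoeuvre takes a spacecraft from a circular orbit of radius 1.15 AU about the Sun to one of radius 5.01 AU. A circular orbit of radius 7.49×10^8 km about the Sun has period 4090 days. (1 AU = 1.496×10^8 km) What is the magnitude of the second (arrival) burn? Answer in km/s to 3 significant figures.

From Kepler's third law T² = 4π²r³/μ at r = 7.49×10^8 km, T = 4090 days = 4090 × 86400 s = 3.53376×10^8 s: μ = 4π²r³/T² = 1.32841×10^11 km³/s².
In km: r₁ = 1.15 × 1.496×10^8 = 1.7204×10^8 km; r₂ = 5.01 × 1.496×10^8 = 7.49496×10^8 km.
The Hohmann ellipse has a_t = (r₁ + r₂)/2 = 4.60768×10^8 km.
Circular speed at r = 7.49496×10^8 km: v_c = √(μ/r) = 13.313 km/s.
Transfer-orbit speed at the same r (vis-viva, a = a_t): v_t = √[μ(2/r − 1/a_t)] = 8.1349 km/s.
Δv₂ = |v_t − v_c| = |8.1349 − 13.313| = 5.178 km/s.

Δv₂ = 5.18 km/s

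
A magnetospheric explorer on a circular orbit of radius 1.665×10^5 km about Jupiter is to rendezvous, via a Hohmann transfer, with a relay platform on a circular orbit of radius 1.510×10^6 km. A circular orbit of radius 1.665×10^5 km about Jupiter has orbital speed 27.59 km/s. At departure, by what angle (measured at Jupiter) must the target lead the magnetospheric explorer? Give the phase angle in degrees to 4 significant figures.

From the circular-orbit relation v² = μ/r at r = 1.665×10^5 km: μ = v²r = (27.59)² × 1.665×10^5 = 1.26741×10^8 km³/s².
Transfer-ellipse semi-major axis a_t = (r₁ + r₂)/2 = (1.665×10^5 + 1.510×10^6)/2 = 8.3825×10^5 km.
Transfer time t = π√(a_t³/μ) = 2.141664×10^5 s.
Target angular speed ω₂ = √(μ/r₂³) = 6.067271×10^-6 rad/s.
Angle swept by the target during transfer: ω₂·t = 1.299406 rad = 74.4505°.
The magnetospheric explorer traverses 180° on the transfer ellipse, so the target must lead by 180° − 74.4505° = 105.5°.

φ = 105.5°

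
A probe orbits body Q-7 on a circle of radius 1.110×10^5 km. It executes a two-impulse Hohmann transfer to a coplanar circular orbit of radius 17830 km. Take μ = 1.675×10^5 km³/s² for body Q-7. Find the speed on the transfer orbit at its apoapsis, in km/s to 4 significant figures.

v = 0.6463 km/s

The Hohmann ellipse has a_t = (r₁ + r₂)/2 = 64415 km.
The apoapsis of the transfer ellipse is at r = 1.110×10^5 km.
Applying v² = μ(2/r − 1/a_t): v = 0.6463 km/s.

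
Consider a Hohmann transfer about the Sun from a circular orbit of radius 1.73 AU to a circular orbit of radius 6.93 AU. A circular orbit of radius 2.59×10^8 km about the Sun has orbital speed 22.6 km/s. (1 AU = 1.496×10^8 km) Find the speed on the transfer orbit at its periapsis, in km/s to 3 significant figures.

From the circular-orbit relation v² = μ/r at r = 2.59×10^8 km: μ = v²r = (22.6)² × 2.59×10^8 = 1.32287×10^11 km³/s².
In km: r₁ = 1.73 × 1.496×10^8 = 2.58808×10^8 km; r₂ = 6.93 × 1.496×10^8 = 1.036728×10^9 km.
The Hohmann ellipse has a_t = (r₁ + r₂)/2 = 6.47768×10^8 km.
At periapsis, r = 2.58808×10^8 km.
From the vis-viva equation, v = √[μ(2/r − 1/a_t)] = 28.60 km/s.

v = 28.6 km/s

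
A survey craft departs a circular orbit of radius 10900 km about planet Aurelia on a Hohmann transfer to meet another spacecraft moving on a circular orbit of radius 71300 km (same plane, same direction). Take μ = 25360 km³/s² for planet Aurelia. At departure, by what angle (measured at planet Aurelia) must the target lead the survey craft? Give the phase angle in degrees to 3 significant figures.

φ = 101°

Semi-major axis of the transfer orbit: a_t = (10900 + 71300)/2 = 41100 km.
Transfer time t = π√(a_t³/μ) = 1.644×10^5 s.
The target's mean motion on its circular orbit is ω₂ = √(μ/r₂³) = 8.365×10^-6 rad/s.
Angle swept by the target during transfer: ω₂·t = 1.375 rad = 78.78°.
Arrival is 180° from departure on the ellipse, so φ = 180° − 78.78° = 101°.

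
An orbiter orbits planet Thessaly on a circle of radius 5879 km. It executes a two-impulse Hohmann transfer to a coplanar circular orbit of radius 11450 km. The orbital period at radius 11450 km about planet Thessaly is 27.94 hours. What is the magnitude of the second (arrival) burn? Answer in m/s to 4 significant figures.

Δv₂ = 126.1 m/s

From Kepler's third law T² = 4π²r³/μ at r = 11450 km, T = 27.94 hours = 27.94 × 3600 s = 1.00584×10^5 s: μ = 4π²r³/T² = 5857.58 km³/s².
Semi-major axis of the transfer orbit: a_t = (5879 + 11450)/2 = 8664.5 km.
Circular speed at r = 11450 km: v_c = √(μ/r) = 0.71525 km/s.
Transfer-orbit speed at the same r (vis-viva, a = a_t): v_t = √[μ(2/r − 1/a_t)] = 0.58916 km/s.
Δv₂ = |v_t − v_c| = |0.58916 − 0.71525| = 0.1261 km/s.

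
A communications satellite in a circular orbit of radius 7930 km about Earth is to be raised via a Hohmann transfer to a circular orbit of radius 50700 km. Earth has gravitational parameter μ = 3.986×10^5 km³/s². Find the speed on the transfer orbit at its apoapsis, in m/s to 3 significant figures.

v = 1460 m/s

Transfer-ellipse semi-major axis a_t = (r₁ + r₂)/2 = (7930 + 50700)/2 = 29315 km.
At apoapsis, r = 50700 km.
From the vis-viva equation, v = √[μ(2/r − 1/a_t)] = 1.458 km/s.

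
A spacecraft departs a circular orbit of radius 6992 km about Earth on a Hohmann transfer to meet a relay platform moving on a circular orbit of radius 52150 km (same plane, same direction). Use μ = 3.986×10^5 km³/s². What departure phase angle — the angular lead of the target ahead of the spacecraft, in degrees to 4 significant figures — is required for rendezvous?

φ = 103.1°

Semi-major axis of the transfer orbit: a_t = (6992 + 52150)/2 = 29571 km.
The half-period of the transfer ellipse is t = π√(a_t³/μ) = 25303 s.
Target angular speed ω₂ = √(μ/r₂³) = 5.3014×10^-5 rad/s.
Angle swept by the target during transfer: ω₂·t = 1.3414 rad = 76.86°.
Arrival is 180° from departure on the ellipse, so φ = 180° − 76.86° = 103.1°.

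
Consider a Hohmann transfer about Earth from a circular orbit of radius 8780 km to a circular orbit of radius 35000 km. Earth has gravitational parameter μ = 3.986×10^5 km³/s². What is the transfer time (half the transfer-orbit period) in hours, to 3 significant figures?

Semi-major axis of the transfer orbit: a_t = (8780 + 35000)/2 = 21890 km.
Half the transfer-orbit period gives t = π√(a_t³/μ) = 16120 s.
Converting: 16120 s ÷ 3600 s/hour = 4.48 hours.

t = 4.48 hours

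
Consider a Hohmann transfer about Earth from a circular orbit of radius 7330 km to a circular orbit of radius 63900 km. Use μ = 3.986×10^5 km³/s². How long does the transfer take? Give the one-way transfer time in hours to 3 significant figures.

t = 9.29 hours

Transfer-ellipse semi-major axis a_t = (r₁ + r₂)/2 = (7330 + 63900)/2 = 35615 km.
Transfer time t = π√(a_t³/μ) = π√((35615)³ / 3.986×10^5) = 33440 s.
Converting: 33440 s ÷ 3600 s/hour = 9.29 hours.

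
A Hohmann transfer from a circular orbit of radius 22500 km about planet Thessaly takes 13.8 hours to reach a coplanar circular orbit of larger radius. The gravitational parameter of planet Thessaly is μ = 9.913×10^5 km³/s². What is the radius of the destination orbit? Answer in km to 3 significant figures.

r₂ = 1.03×10^5 km

Transfer time t = 13.8 hours = 49680 s, and t = π√(a_t³/μ).
So a_t = (μ t²/π²)^(1/3) = (9.913×10^5 × (49680)² / π²)^(1/3) = 62819 km.
Since a_t = (r₁ + r₂)/2, r₂ = 2a_t − r₁ = 2×62819 − 22500 = 1.03138×10^5 km.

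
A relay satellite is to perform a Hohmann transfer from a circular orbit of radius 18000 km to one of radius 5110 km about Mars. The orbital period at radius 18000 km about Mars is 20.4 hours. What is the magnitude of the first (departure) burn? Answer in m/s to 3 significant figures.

From Kepler's third law T² = 4π²r³/μ at r = 18000 km, T = 20.4 hours = 20.4 × 3600 s = 73440 s: μ = 4π²r³/T² = 42688.6 km³/s².
Semi-major axis of the transfer orbit: a_t = (18000 + 5110)/2 = 11555 km.
On the circular orbit at r = 18000 km, v_c = √(μ/r) = 1.5400 km/s.
Transfer-orbit speed at the same r (vis-viva, a = a_t): v_t = √[μ(2/r − 1/a_t)] = 1.0241 km/s.
Δv₁ = |v_t − v_c| = |1.0241 − 1.5400| = 0.5159 km/s.

Δv₁ = 516 m/s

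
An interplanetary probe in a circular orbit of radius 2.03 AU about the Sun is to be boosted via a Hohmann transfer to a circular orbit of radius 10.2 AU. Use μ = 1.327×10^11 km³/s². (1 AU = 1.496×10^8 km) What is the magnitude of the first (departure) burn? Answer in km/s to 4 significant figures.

In km: r₁ = 2.03 × 1.496×10^8 = 3.03688×10^8 km; r₂ = 10.2 × 1.496×10^8 = 1.52592×10^9 km.
Transfer-ellipse semi-major axis a_t = (r₁ + r₂)/2 = (3.03688×10^8 + 1.52592×10^9)/2 = 9.14804×10^8 km.
On the circular orbit at r = 3.03688×10^8 km, v_c = √(μ/r) = 20.9036 km/s.
Transfer-orbit speed at the same r (vis-viva, a = a_t): v_t = √[μ(2/r − 1/a_t)] = 26.9975 km/s.
Δv₁ = |v_t − v_c| = |26.9975 − 20.9036| = 6.094 km/s.

Δv₁ = 6.094 km/s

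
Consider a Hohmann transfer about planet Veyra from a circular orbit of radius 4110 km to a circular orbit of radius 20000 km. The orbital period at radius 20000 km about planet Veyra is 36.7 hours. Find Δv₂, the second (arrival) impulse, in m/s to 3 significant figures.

From Kepler's third law T² = 4π²r³/μ at r = 20000 km, T = 36.7 hours = 36.7 × 3600 s = 1.3212×10^5 s: μ = 4π²r³/T² = 18093.1 km³/s².
Semi-major axis of the transfer orbit: a_t = (4110 + 20000)/2 = 12055 km.
Circular speed at r = 20000 km: v_c = √(μ/r) = 0.95113 km/s.
Transfer-orbit speed at the same r (vis-viva, a = a_t): v_t = √[μ(2/r − 1/a_t)] = 0.55537 km/s.
Δv₂ = |v_t − v_c| = |0.55537 − 0.95113| = 0.3958 km/s.

Δv₂ = 396 m/s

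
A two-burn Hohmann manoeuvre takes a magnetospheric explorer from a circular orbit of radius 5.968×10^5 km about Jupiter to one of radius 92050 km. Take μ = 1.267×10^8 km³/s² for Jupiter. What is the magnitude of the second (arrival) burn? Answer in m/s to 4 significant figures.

Transfer-ellipse semi-major axis a_t = (r₁ + r₂)/2 = (5.968×10^5 + 92050)/2 = 3.44425×10^5 km.
Circular speed at r = 92050 km: v_c = √(μ/r) = 37.10 km/s.
Vis-viva on the transfer ellipse at r = 92050 km gives v_t = √[μ(2/r − 1/a_t)] = 48.84 km/s.
Δv₂ = |v_t − v_c| = |48.84 − 37.10| = 11.74 km/s.

Δv₂ = 11740 m/s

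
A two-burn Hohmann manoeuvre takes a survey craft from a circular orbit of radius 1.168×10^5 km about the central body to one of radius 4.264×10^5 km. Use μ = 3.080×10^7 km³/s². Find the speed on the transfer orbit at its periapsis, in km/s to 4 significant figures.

The Hohmann ellipse has a_t = (r₁ + r₂)/2 = 2.716×10^5 km.
The periapsis of the transfer ellipse is at r = 1.168×10^5 km.
Applying v² = μ(2/r − 1/a_t): v = 20.35 km/s.

v = 20.35 km/s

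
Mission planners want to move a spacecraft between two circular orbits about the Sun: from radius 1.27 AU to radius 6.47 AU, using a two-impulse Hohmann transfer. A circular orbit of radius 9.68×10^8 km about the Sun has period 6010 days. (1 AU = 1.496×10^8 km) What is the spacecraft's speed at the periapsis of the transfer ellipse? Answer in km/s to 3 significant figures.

From Kepler's third law T² = 4π²r³/μ at r = 9.68×10^8 km, T = 6010 days = 6010 × 86400 s = 5.19264×10^8 s: μ = 4π²r³/T² = 1.32803×10^11 km³/s².
In km: r₁ = 1.27 × 1.496×10^8 = 1.89992×10^8 km; r₂ = 6.47 × 1.496×10^8 = 9.67912×10^8 km.
Semi-major axis of the transfer orbit: a_t = (1.89992×10^8 + 9.67912×10^8)/2 = 5.78952×10^8 km.
At periapsis, r = 1.89992×10^8 km.
Vis-viva: v = √[μ(2/r − 1/a_t)] = √[1.32803×10^11 × (2/1.89992×10^8 − 1/5.78952×10^8)] = 34.18 km/s.

v = 34.2 km/s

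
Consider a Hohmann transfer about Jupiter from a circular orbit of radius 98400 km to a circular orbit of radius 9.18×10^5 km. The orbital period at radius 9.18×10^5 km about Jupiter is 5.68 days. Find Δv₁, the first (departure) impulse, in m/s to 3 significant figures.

Δv₁ = 12300 m/s

From Kepler's third law T² = 4π²r³/μ at r = 9.18×10^5 km, T = 5.68 days = 5.68 × 86400 s = 4.90752×10^5 s: μ = 4π²r³/T² = 1.26813×10^8 km³/s².
Semi-major axis of the transfer orbit: a_t = (98400 + 9.180×10^5)/2 = 5.082×10^5 km.
Circular speed at r = 98400 km: v_c = √(μ/r) = 35.90 km/s.
Vis-viva on the transfer ellipse at r = 98400 km gives v_t = √[μ(2/r − 1/a_t)] = 48.25 km/s.
Δv₁ = |v_t − v_c| = |48.25 − 35.90| = 12.35 km/s.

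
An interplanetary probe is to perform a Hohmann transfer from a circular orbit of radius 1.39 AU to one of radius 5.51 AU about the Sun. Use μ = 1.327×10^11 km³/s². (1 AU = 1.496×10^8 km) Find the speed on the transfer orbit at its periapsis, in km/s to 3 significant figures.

In km: r₁ = 1.39 × 1.496×10^8 = 2.07944×10^8 km; r₂ = 5.51 × 1.496×10^8 = 8.24296×10^8 km.
Semi-major axis of the transfer orbit: a_t = (2.07944×10^8 + 8.24296×10^8)/2 = 5.1612×10^8 km.
At periapsis, r = 2.07944×10^8 km.
Applying v² = μ(2/r − 1/a_t): v = 31.92 km/s.

v = 31.9 km/s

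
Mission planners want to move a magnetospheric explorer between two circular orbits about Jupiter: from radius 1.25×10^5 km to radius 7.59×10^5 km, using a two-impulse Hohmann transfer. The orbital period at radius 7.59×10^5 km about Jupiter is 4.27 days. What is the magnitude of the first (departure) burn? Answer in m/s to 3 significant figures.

Δv₁ = 9890 m/s

From Kepler's third law T² = 4π²r³/μ at r = 7.59×10^5 km, T = 4.27 days = 4.27 × 86400 s = 3.68928×10^5 s: μ = 4π²r³/T² = 1.26824×10^8 km³/s².
Semi-major axis of the transfer orbit: a_t = (1.250×10^5 + 7.590×10^5)/2 = 4.420×10^5 km.
On the circular orbit at r = 1.250×10^5 km, v_c = √(μ/r) = 31.8527 km/s.
Transfer-orbit speed at the same r (vis-viva, a = a_t): v_t = √[μ(2/r − 1/a_t)] = 41.7403 km/s.
Δv₁ = |v_t − v_c| = |41.7403 − 31.8527| = 9.888 km/s.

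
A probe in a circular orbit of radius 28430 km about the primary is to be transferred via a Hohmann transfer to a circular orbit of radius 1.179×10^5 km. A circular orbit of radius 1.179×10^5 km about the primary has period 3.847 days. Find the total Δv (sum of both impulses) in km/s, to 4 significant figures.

From Kepler's third law T² = 4π²r³/μ at r = 1.179×10^5 km, T = 3.847 days = 3.847 × 86400 s = 3.323808×10^5 s: μ = 4π²r³/T² = 5.85638×10^5 km³/s².
Semi-major axis of the transfer orbit: a_t = (28430 + 1.179×10^5)/2 = 73165 km.
Circular speed at r₁: v₁ = √(μ/r₁) = √(5.85638×10^5/28430) = 4.5386 km/s.
Transfer-orbit speed at r₁ (vis-viva): v_p = √[μ(2/r₁ − 1/a_t)] = 5.7614 km/s.
First burn Δv₁ = |v_p − v₁| = 1.223 km/s.
At r₂, v₂ = √(μ/r₂) = 2.2287 km/s.
Transfer-orbit speed at r₂: v_a = √[μ(2/r₂ − 1/a_t)] = 1.3893 km/s.
Second burn Δv₂ = |v₂ − v_a| = 0.8394 km/s.
Δv = Δv₁ + Δv₂ = 1.223 + 0.8394 = 2.062 km/s.

Δv = 2.062 km/s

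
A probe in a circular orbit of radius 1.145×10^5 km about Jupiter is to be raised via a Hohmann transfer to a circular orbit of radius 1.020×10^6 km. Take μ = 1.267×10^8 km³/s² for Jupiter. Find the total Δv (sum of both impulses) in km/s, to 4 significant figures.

The Hohmann ellipse has a_t = (r₁ + r₂)/2 = 5.6725×10^5 km.
At r₁ the circular-orbit speed is v₁ = √(μ/r₁) = 33.265 km/s.
Transfer-orbit speed at r₁ (vis-viva): v_p = √[μ(2/r₁ − 1/a_t)] = 44.607 km/s.
First burn Δv₁ = |v_p − v₁| = 11.34 km/s.
At r₂, v₂ = √(μ/r₂) = 11.145 km/s.
Transfer-orbit speed at r₂: v_a = √[μ(2/r₂ − 1/a_t)] = 5.0073 km/s.
Second burn Δv₂ = |v₂ − v_a| = 6.138 km/s.
Δv = Δv₁ + Δv₂ = 11.34 + 6.138 = 17.48 km/s.

Δv = 17.48 km/s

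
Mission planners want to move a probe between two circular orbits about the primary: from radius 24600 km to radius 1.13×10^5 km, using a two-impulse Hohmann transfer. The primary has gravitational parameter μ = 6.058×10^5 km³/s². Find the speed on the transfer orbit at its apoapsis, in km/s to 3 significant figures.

v = 1.38 km/s

Semi-major axis of the transfer orbit: a_t = (24600 + 1.130×10^5)/2 = 68800 km.
The apoapsis of the transfer ellipse is at r = 1.130×10^5 km.
Applying v² = μ(2/r − 1/a_t): v = 1.385 km/s.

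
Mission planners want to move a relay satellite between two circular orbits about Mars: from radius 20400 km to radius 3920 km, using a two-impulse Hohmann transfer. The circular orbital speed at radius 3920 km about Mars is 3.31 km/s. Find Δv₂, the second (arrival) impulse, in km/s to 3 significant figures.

Δv₂ = 0.977 km/s

From the circular-orbit relation v² = μ/r at r = 3920 km: μ = v²r = (3.31)² × 3920 = 42947.9 km³/s².
Semi-major axis of the transfer orbit: a_t = (20400 + 3920)/2 = 12160 km.
Circular speed at r = 3920 km: v_c = √(μ/r) = 3.3100 km/s.
Vis-viva on the transfer ellipse at r = 3920 km gives v_t = √[μ(2/r − 1/a_t)] = 4.2872 km/s.
Δv₂ = |v_t − v_c| = |4.2872 − 3.3100| = 0.9772 km/s.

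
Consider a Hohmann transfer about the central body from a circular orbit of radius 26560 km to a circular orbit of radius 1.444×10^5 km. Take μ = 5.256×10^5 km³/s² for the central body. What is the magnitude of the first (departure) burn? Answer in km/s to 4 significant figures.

Δv₁ = 1.333 km/s

The Hohmann ellipse has a_t = (r₁ + r₂)/2 = 85480 km.
Circular speed at r = 26560 km: v_c = √(μ/r) = 4.449 km/s.
Transfer-orbit speed at the same r (vis-viva, a = a_t): v_t = √[μ(2/r − 1/a_t)] = 5.782 km/s.
Δv₁ = |v_t − v_c| = |5.782 − 4.449| = 1.333 km/s.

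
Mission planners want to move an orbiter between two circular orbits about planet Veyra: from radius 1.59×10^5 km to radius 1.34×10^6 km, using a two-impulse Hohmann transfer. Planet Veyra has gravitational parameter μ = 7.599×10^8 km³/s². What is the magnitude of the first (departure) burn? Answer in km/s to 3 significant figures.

The Hohmann ellipse has a_t = (r₁ + r₂)/2 = 7.495×10^5 km.
On the circular orbit at r = 1.590×10^5 km, v_c = √(μ/r) = 69.13209 km/s.
Transfer-orbit speed at the same r (vis-viva, a = a_t): v_t = √[μ(2/r − 1/a_t)] = 92.43708 km/s.
Δv₁ = |v_t − v_c| = |92.43708 − 69.13209| = 23.30 km/s.

Δv₁ = 23.3 km/s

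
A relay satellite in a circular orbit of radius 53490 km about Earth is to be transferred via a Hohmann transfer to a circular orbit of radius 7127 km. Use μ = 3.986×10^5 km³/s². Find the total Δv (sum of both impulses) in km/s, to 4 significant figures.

Transfer-ellipse semi-major axis a_t = (r₁ + r₂)/2 = (53490 + 7127)/2 = 30308.5 km.
Circular speed at r₁: v₁ = √(μ/r₁) = √(3.986×10^5/53490) = 2.730 km/s.
On the transfer ellipse at r₁, vis-viva gives v_a = √[μ(2/r₁ − 1/a_t)] = 1.324 km/s.
First burn Δv₁ = |v_a − v₁| = 1.406 km/s.
At r₂, v₂ = √(μ/r₂) = 7.47851 km/s.
Transfer-orbit speed at r₂: v_p = √[μ(2/r₂ − 1/a_t)] = 9.93503 km/s.
Second burn Δv₂ = |v₂ − v_p| = 2.457 km/s.
Total Δv = Δv₁ + Δv₂ = 3.863 km/s.

Δv = 3.863 km/s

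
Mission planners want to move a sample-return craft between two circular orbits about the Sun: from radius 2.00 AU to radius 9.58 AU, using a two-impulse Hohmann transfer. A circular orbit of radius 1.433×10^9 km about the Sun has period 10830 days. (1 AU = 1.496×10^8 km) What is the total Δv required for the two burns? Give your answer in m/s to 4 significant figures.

Δv = 9996 m/s

From Kepler's third law T² = 4π²r³/μ at r = 1.433×10^9 km, T = 10830 days = 10830 × 86400 s = 9.35712×10^8 s: μ = 4π²r³/T² = 1.32683×10^11 km³/s².
In km: r₁ = 2.00 × 1.496×10^8 = 2.992×10^8 km; r₂ = 9.58 × 1.496×10^8 = 1.433168×10^9 km.
Transfer-ellipse semi-major axis a_t = (r₁ + r₂)/2 = (2.992×10^8 + 1.433168×10^9)/2 = 8.66184×10^8 km.
Circular speed at r₁: v₁ = √(μ/r₁) = √(1.32683×10^11/2.992×10^8) = 21.0584 km/s.
On the transfer ellipse at r₁, vis-viva equation gives v_p = √[μ(2/r₁ − 1/a_t)] = 27.0875 km/s.
First burn Δv₁ = |v_p − v₁| = 6.029 km/s.
At r₂, v₂ = √(μ/r₂) = 9.622 km/s.
Transfer-orbit speed at r₂: v_a = √[μ(2/r₂ − 1/a_t)] = 5.655 km/s.
Second burn Δv₂ = |v₂ − v_a| = 3.967 km/s.
Δv = Δv₁ + Δv₂ = 6.029 + 3.967 = 9.996 km/s.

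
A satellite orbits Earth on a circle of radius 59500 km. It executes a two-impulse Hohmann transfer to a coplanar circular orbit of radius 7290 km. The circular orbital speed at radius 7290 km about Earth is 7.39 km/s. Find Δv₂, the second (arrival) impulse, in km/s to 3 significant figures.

From the circular-orbit relation v² = μ/r at r = 7290 km: μ = v²r = (7.39)² × 7290 = 3.98122×10^5 km³/s².
The Hohmann ellipse has a_t = (r₁ + r₂)/2 = 33395 km.
Circular speed at r = 7290 km: v_c = √(μ/r) = 7.390 km/s.
Vis-viva on the transfer ellipse at r = 7290 km gives v_t = √[μ(2/r − 1/a_t)] = 9.864 km/s.
Δv₂ = |v_t − v_c| = |9.864 − 7.390| = 2.474 km/s.

Δv₂ = 2.47 km/s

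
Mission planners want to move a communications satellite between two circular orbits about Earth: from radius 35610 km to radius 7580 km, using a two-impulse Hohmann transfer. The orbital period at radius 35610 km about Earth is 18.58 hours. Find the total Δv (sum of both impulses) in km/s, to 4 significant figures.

Δv = 3.423 km/s

From Kepler's third law T² = 4π²r³/μ at r = 35610 km, T = 18.58 hours = 18.58 × 3600 s = 66888 s: μ = 4π²r³/T² = 3.98455×10^5 km³/s².
Transfer-ellipse semi-major axis a_t = (r₁ + r₂)/2 = (35610 + 7580)/2 = 21595 km.
At r₁ the circular-orbit speed is v₁ = √(μ/r₁) = 3.345 km/s.
Transfer-orbit speed at r₁ (v² = μ(2/r − 1/a)): v_a = √[μ(2/r₁ − 1/a_t)] = 1.982 km/s.
First burn Δv₁ = |v_a − v₁| = 1.363 km/s.
At r₂, v₂ = √(μ/r₂) = 7.250 km/s.
Transfer-orbit speed at r₂: v_p = √[μ(2/r₂ − 1/a_t)] = 9.310 km/s.
Second burn Δv₂ = |v₂ − v_p| = 2.060 km/s.
Δv = Δv₁ + Δv₂ = 1.363 + 2.060 = 3.423 km/s.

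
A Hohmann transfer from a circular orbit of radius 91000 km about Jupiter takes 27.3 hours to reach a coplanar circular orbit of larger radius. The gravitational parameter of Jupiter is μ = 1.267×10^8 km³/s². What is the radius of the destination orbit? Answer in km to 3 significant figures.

r₂ = 9.06×10^5 km

Transfer time t = 27.3 hours = 98280 s, and t = π√(a_t³/μ).
So a_t = (μ t²/π²)^(1/3) = (1.267×10^8 × (98280)² / π²)^(1/3) = 4.9866×10^5 km.
Since a_t = (r₁ + r₂)/2, r₂ = 2a_t − r₁ = 2×4.9866×10^5 − 91000 = 9.0632×10^5 km.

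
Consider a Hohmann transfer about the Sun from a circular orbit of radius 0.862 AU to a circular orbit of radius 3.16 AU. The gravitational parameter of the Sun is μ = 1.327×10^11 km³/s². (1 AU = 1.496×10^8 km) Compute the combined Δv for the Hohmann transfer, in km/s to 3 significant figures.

In km: r₁ = 0.862 × 1.496×10^8 = 1.289552×10^8 km; r₂ = 3.16 × 1.496×10^8 = 4.72736×10^8 km.
Semi-major axis of the transfer orbit: a_t = (1.289552×10^8 + 4.72736×10^8)/2 = 3.008456×10^8 km.
Circular speed at r₁: v₁ = √(μ/r₁) = √(1.327×10^11/1.289552×10^8) = 32.079 km/s.
Transfer-orbit speed at r₁ (v² = μ(2/r − 1/a)): v_p = √[μ(2/r₁ − 1/a_t)] = 40.212 km/s.
First burn Δv₁ = |v_p − v₁| = 8.133 km/s.
Circular speed at r₂: v₂ = √(μ/r₂) = 16.754 km/s.
Transfer-orbit speed at r₂: v_a = √[μ(2/r₂ − 1/a_t)] = 10.969 km/s.
Second burn Δv₂ = |v₂ − v_a| = 5.785 km/s.
Total Δv = Δv₁ + Δv₂ = 13.92 km/s.

Δv = 13.9 km/s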